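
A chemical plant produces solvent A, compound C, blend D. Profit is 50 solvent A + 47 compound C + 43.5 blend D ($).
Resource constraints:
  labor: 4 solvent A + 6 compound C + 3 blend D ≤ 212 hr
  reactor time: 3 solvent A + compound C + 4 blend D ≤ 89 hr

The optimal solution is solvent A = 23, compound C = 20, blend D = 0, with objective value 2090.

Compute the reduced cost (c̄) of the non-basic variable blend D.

At the optimum: labor uses 212 of 212 (binding); reactor time uses 89 of 89 (binding).
The binding rows give the dual system: 4·y_labor + 3·y_reactor time = 50 and 6·y_labor + 1·y_reactor time = 47.
→ y_labor = 6.5 and y_reactor time = 8.
Reduced cost of blend D: c₃ − yᵀa₃ = 43.5 − (6.5·3 + 8·4) = 43.5 − 51.5 = -8.

-8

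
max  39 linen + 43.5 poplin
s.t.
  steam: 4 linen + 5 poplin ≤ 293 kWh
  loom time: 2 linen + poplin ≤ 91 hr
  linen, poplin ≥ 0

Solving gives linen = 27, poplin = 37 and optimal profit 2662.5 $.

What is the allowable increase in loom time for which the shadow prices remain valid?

Binding constraints: steam, loom time. The basis is B = [[4,5],[2,1]] with det -6.
Per unit increase in loom time, x* moves by d = (0.8333, -0.6667).
The basis stays optimal until poplin reaches 0; allowable increase = 55.5 hr.

55.5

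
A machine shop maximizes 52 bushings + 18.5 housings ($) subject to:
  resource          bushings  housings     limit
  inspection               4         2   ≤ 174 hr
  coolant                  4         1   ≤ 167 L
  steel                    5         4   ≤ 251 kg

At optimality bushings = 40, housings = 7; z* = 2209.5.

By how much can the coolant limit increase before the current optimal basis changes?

Binding constraints: inspection, coolant. The basis is B = [[4,2],[4,1]] with det -4.
Per unit increase in coolant, x* moves by d = (0.5, -1).
The basis stays optimal until housings reaches 0; allowable increase = 7 L.

7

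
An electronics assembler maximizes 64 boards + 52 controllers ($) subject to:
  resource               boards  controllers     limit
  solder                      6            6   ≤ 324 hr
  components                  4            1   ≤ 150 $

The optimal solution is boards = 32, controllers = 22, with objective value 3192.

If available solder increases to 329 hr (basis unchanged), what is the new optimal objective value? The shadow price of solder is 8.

3232

Δb = 5, so new z* = 3192 + (8)·(5) = 3192 + 40 = 3232.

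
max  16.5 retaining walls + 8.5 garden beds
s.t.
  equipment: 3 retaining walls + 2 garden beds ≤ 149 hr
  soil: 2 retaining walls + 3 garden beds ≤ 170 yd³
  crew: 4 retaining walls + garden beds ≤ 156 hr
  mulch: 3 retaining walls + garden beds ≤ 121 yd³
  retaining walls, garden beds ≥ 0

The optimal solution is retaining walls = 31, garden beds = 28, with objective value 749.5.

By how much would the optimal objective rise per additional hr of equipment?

Check each constraint at x*: equipment 149/149 (tight); soil 146/170 (slack 24); crew 152/156 (slack 4); mulch 121/121 (tight).
Slack constraints have shadow price 0 (complementary slackness).
From A_Bᵀ y = c: 3·y_equipment + 3·y_mulch = 16.5; 2·y_equipment + 1·y_mulch = 8.5.
Solving: y_equipment = 3, y_mulch = 2.5.
Shadow price of equipment = 3.

3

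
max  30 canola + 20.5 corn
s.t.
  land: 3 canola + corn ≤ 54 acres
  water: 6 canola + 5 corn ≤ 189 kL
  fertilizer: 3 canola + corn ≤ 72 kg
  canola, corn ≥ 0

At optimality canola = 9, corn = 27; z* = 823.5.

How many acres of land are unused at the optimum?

0

land used = 3·9 + 1·27 = 54; slack = 54 − 54 = 0.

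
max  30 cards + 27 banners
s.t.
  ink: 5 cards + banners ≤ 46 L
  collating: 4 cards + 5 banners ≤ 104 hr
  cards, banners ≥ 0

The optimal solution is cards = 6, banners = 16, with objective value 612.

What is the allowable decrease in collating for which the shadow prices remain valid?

Binding constraints: ink, collating. The basis is B = [[5,1],[4,5]] with det 21.
Per unit decrease in collating, x* moves by d = (0.0476, -0.2381).
The basis stays optimal until banners reaches 0; allowable decrease = 67.2 hr.

67.2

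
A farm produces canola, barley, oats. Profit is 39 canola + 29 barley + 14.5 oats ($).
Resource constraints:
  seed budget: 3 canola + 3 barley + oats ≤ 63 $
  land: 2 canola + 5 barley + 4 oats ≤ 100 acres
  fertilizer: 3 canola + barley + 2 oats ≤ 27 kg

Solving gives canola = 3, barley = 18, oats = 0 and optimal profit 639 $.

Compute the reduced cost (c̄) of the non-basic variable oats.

-3.5

Binding: seed budget and fertilizer. Non-binding: land (4 unused).
Since land is not tight, its dual is 0.
The binding rows give the dual system: 3·y_seed budget + 3·y_fertilizer = 39 and 3·y_seed budget + 1·y_fertilizer = 29.
→ y_seed budget = 8 and y_fertilizer = 5.
Reduced cost of oats: c₃ − yᵀa₃ = 14.5 − (8·1 + 5·2) = 14.5 − 18 = -3.5.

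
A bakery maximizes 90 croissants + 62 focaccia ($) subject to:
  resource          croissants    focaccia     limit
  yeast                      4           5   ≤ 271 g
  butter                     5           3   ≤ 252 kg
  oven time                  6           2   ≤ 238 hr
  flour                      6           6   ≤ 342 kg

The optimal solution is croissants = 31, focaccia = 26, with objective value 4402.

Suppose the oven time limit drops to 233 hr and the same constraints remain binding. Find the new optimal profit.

4367

Binding: oven time and flour. Non-binding: yeast (17 unused), butter (19 unused).
Slack constraints have shadow price 0 (complementary slackness).
Dual feasibility on the basic columns requires 6·y_oven time + 6·y_flour = 90, 2·y_oven time + 6·y_flour = 62.
Solving: y_oven time = 7, y_flour = 8.
Δz = y_oven time·Δb = 7 × (-5) = -35, so new z* = 4402 − 35 = 4367.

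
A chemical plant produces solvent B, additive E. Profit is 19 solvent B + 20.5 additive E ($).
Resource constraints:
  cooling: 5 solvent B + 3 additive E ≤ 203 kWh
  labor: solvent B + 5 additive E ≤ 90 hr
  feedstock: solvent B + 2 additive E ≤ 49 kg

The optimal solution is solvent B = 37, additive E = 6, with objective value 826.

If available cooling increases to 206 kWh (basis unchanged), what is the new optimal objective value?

833.5

At the optimum: cooling uses 203 of 203 (binding); labor uses 67 of 90 (slack = 23); feedstock uses 49 of 49 (binding).
Since labor is not tight, its dual is 0.
From A_Bᵀ y = c: 5·y_cooling + 1·y_feedstock = 19; 3·y_cooling + 2·y_feedstock = 20.5.
Solving: y_cooling = 2.5, y_feedstock = 6.5.
Δz = y_cooling·Δb = 2.5 × (3) = 7.5, so new z* = 826 + 7.5 = 833.5.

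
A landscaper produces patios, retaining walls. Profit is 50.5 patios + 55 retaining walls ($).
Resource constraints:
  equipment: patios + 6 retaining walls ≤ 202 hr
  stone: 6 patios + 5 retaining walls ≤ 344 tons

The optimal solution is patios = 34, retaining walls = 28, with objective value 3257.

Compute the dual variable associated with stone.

8

Both equipment and stone are binding at x*.
Dual feasibility on the basic columns requires 1·y_equipment + 6·y_stone = 50.5, 6·y_equipment + 5·y_stone = 55.
→ y_equipment = 2.5 and y_stone = 8.
Shadow price of stone = 8.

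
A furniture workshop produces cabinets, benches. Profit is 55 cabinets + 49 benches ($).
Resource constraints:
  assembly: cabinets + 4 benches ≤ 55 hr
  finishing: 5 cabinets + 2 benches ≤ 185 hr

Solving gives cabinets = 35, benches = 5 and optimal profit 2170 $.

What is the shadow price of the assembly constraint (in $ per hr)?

7.5

Both assembly and finishing are binding at x*.
Dual feasibility on the basic columns requires 1·y_assembly + 5·y_finishing = 55, 4·y_assembly + 2·y_finishing = 49.
This yields shadow prices y_assembly = 7.5, y_finishing = 9.5.
Shadow price of assembly = 7.5.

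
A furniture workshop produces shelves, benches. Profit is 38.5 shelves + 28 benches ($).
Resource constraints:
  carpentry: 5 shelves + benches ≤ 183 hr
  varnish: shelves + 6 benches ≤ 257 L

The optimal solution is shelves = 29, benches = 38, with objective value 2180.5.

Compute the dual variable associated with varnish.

At the optimum: carpentry uses 183 of 183 (binding); varnish uses 257 of 257 (binding).
The binding rows give the dual system: 5·y_carpentry + 1·y_varnish = 38.5 and 1·y_carpentry + 6·y_varnish = 28.
Solving: y_carpentry = 7, y_varnish = 3.5.
Shadow price of varnish = 3.5.

3.5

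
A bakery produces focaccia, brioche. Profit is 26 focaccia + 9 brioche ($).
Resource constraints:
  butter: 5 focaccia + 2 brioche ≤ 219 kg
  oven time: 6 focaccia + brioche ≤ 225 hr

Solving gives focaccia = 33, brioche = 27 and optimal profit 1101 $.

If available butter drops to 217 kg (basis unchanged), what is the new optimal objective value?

At the optimum: butter uses 219 of 219 (binding); oven time uses 225 of 225 (binding).
Dual feasibility on the basic columns requires 5·y_butter + 6·y_oven time = 26, 2·y_butter + 1·y_oven time = 9.
Solving: y_butter = 4, y_oven time = 1.
Δz = y_butter·Δb = 4 × (-2) = -8, so new z* = 1101 − 8 = 1093.

1093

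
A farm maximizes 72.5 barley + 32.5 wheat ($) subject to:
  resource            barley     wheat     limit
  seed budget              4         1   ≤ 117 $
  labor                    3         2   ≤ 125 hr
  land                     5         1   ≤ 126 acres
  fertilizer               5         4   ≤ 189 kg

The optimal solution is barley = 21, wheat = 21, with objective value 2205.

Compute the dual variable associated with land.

8.5

Binding: land and fertilizer. Non-binding: seed budget (12 unused), labor (20 unused).
By complementary slackness, y = 0 for the non-binding constraints.
Dual feasibility on the basic columns requires 5·y_land + 5·y_fertilizer = 72.5, 1·y_land + 4·y_fertilizer = 32.5.
This yields shadow prices y_land = 8.5, y_fertilizer = 6.
Shadow price of land = 8.5.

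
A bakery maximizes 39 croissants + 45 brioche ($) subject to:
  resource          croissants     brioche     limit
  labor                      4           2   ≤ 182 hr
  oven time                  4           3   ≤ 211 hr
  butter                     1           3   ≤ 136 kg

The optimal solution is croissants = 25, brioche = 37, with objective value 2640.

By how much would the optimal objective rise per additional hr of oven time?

8

Check each constraint at x*: labor 174/182 (slack 8); oven time 211/211 (tight); butter 136/136 (tight).
Since labor is not tight, its dual is 0.
Dual feasibility on the basic columns requires 4·y_oven time + 1·y_butter = 39, 3·y_oven time + 3·y_butter = 45.
→ y_oven time = 8 and y_butter = 7.
Shadow price of oven time = 8.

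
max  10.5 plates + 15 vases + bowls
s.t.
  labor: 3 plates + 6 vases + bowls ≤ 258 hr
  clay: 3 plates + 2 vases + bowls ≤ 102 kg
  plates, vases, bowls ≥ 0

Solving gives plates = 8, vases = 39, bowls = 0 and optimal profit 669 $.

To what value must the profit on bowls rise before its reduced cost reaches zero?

Check each constraint at x*: labor 258/258 (tight); clay 102/102 (tight).
From A_Bᵀ y = c: 3·y_labor + 3·y_clay = 10.5; 6·y_labor + 2·y_clay = 15.
This yields shadow prices y_labor = 2, y_clay = 1.5.
bowls enters the basis when its profit ≥ yᵀa₃ = 2·1 + 1.5·1 = 3.5.

3.5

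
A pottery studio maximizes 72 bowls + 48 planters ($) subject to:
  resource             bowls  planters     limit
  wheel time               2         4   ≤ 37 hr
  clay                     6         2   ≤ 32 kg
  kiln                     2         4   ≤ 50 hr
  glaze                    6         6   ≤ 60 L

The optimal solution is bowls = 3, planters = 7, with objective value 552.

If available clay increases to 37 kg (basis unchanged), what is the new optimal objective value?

Check each constraint at x*: wheel time 34/37 (slack 3); clay 32/32 (tight); kiln 34/50 (slack 16); glaze 60/60 (tight).
Since wheel time, kiln are not tight, their duals are 0.
The binding rows give the dual system: 6·y_clay + 6·y_glaze = 72 and 2·y_clay + 6·y_glaze = 48.
This yields shadow prices y_clay = 6, y_glaze = 6.
Δz = y_clay·Δb = 6 × (5) = 30, so new z* = 552 + 30 = 582.

582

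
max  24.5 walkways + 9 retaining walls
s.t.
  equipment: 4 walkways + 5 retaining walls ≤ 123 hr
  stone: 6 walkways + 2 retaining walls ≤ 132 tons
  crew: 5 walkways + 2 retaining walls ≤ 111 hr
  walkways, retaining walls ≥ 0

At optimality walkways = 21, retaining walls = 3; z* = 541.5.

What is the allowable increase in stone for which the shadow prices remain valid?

Binding constraints: stone, crew. The basis is B = [[6,2],[5,2]] with det 2.
Per unit increase in stone, x* moves by d = (1, -2.5).
The basis stays optimal until retaining walls reaches 0; allowable increase = 1.2 tons.

1.2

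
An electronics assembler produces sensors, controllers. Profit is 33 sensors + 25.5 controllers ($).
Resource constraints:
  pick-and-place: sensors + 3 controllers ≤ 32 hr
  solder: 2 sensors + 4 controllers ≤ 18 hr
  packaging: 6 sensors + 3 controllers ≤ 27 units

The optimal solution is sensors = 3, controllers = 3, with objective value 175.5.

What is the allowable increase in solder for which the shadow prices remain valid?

Binding constraints: solder, packaging. The basis is B = [[2,4],[6,3]] with det -18.
Per unit increase in solder, x* moves by d = (-0.1667, 0.3333).
The basis stays optimal until sensors reaches 0; allowable increase = 18 hr.

18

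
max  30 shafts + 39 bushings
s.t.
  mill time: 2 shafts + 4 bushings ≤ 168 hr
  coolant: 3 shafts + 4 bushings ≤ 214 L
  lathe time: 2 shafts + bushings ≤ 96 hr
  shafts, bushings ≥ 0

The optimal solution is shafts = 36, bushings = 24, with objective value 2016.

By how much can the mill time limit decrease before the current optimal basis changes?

72

Binding constraints: mill time, lathe time. The basis is B = [[2,4],[2,1]] with det -6.
Per unit decrease in mill time, x* moves by d = (0.1667, -0.3333).
The basis stays optimal until bushings reaches 0; allowable decrease = 72 hr.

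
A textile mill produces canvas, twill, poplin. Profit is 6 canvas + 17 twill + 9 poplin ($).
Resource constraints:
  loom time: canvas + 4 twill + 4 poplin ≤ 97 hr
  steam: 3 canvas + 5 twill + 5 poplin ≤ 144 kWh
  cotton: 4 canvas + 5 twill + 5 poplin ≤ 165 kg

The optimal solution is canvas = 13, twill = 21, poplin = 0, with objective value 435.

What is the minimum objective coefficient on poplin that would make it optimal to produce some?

At the optimum: loom time uses 97 of 97 (binding); steam uses 144 of 144 (binding); cotton uses 157 of 165 (slack = 8).
Slack constraints have shadow price 0 (complementary slackness).
From A_Bᵀ y = c: 1·y_loom time + 3·y_steam = 6; 4·y_loom time + 5·y_steam = 17.
This yields shadow prices y_loom time = 3, y_steam = 1.
poplin enters the basis when its profit ≥ yᵀa₃ = 3·4 + 1·5 = 17.

17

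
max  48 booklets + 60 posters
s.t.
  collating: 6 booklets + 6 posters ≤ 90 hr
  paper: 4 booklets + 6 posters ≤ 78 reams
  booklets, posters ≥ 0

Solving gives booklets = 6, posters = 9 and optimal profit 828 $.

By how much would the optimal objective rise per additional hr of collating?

Both collating and paper are binding at x*.
From A_Bᵀ y = c: 6·y_collating + 4·y_paper = 48; 6·y_collating + 6·y_paper = 60.
→ y_collating = 4 and y_paper = 6.
Shadow price of collating = 4.

4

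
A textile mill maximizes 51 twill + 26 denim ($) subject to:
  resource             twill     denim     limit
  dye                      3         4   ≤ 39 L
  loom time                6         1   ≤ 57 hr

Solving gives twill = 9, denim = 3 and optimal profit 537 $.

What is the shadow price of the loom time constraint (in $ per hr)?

6

At the optimum: dye uses 39 of 39 (binding); loom time uses 57 of 57 (binding).
From A_Bᵀ y = c: 3·y_dye + 6·y_loom time = 51; 4·y_dye + 1·y_loom time = 26.
→ y_dye = 5 and y_loom time = 6.
Shadow price of loom time = 6.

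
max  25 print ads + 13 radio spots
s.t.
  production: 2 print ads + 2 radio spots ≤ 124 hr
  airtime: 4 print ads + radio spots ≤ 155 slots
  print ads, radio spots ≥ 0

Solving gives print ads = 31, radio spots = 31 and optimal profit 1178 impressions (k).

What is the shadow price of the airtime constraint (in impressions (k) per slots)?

4

Check each constraint at x*: production 124/124 (tight); airtime 155/155 (tight).
The binding rows give the dual system: 2·y_production + 4·y_airtime = 25 and 2·y_production + 1·y_airtime = 13.
This yields shadow prices y_production = 4.5, y_airtime = 4.
Shadow price of airtime = 4.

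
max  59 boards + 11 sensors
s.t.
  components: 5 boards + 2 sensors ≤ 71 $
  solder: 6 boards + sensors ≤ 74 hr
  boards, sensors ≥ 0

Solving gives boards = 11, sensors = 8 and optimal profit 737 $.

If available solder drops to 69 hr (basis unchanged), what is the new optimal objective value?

At the optimum: components uses 71 of 71 (binding); solder uses 74 of 74 (binding).
The binding rows give the dual system: 5·y_components + 6·y_solder = 59 and 2·y_components + 1·y_solder = 11.
→ y_components = 1 and y_solder = 9.
Δz = y_solder·Δb = 9 × (-5) = -45, so new z* = 737 − 45 = 692.

692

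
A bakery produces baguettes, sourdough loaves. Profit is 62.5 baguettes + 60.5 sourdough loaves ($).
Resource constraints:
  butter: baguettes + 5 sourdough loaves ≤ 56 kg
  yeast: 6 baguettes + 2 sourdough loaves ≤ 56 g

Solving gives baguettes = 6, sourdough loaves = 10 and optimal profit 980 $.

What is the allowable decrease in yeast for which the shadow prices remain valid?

33.6

Binding constraints: butter, yeast. The basis is B = [[1,5],[6,2]] with det -28.
Per unit decrease in yeast, x* moves by d = (-0.1786, 0.0357).
The basis stays optimal until baguettes reaches 0; allowable decrease = 33.6 g.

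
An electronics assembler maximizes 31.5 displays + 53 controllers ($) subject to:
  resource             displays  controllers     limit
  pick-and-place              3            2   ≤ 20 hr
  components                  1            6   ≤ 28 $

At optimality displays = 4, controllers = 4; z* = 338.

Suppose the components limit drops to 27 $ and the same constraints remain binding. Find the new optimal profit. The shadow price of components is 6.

Δb = -1, so new z* = 338 + (6)·(-1) = 338 − 6 = 332.

332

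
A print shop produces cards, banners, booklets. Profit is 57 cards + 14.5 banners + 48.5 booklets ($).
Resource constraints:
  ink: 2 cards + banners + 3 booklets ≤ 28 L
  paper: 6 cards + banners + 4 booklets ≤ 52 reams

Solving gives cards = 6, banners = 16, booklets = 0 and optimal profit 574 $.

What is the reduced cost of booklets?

-2

Check each constraint at x*: ink 28/28 (tight); paper 52/52 (tight).
From A_Bᵀ y = c: 2·y_ink + 6·y_paper = 57; 1·y_ink + 1·y_paper = 14.5.
Solving: y_ink = 7.5, y_paper = 7.
Reduced cost of booklets: c₃ − yᵀa₃ = 48.5 − (7.5·3 + 7·4) = 48.5 − 50.5 = -2.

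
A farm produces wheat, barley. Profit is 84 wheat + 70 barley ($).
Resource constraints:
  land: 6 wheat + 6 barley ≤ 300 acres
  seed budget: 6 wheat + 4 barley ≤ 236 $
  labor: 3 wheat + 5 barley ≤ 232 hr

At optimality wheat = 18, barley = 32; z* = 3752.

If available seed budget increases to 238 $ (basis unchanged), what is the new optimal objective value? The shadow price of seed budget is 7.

3766

Δb = 2, so new z* = 3752 + (7)·(2) = 3752 + 14 = 3766.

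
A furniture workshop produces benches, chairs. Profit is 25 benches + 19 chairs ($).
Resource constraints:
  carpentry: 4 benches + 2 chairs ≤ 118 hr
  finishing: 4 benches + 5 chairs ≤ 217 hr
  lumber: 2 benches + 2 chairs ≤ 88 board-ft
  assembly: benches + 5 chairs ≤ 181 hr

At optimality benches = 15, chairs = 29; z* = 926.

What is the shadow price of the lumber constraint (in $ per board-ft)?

6.5

Check each constraint at x*: carpentry 118/118 (tight); finishing 205/217 (slack 12); lumber 88/88 (tight); assembly 160/181 (slack 21).
Slack constraints have shadow price 0 (complementary slackness).
From A_Bᵀ y = c: 4·y_carpentry + 2·y_lumber = 25; 2·y_carpentry + 2·y_lumber = 19.
This yields shadow prices y_carpentry = 3, y_lumber = 6.5.
Shadow price of lumber = 6.5.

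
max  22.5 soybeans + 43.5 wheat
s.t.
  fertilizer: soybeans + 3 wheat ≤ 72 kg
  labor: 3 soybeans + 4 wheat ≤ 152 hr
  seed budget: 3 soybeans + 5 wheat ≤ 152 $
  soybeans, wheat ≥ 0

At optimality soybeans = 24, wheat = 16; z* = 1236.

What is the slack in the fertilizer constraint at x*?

fertilizer used = 1·24 + 3·16 = 72; slack = 72 − 72 = 0.

0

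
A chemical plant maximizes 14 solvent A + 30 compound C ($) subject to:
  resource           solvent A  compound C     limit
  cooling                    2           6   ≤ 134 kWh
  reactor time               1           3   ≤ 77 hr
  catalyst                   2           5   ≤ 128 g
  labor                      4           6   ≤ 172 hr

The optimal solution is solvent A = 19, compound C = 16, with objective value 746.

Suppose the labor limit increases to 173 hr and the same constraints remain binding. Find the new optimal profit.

Check each constraint at x*: cooling 134/134 (tight); reactor time 67/77 (slack 10); catalyst 118/128 (slack 10); labor 172/172 (tight).
Slack constraints have shadow price 0 (complementary slackness).
The binding rows give the dual system: 2·y_cooling + 4·y_labor = 14 and 6·y_cooling + 6·y_labor = 30.
→ y_cooling = 3 and y_labor = 2.
Δz = y_labor·Δb = 2 × (1) = 2, so new z* = 746 + 2 = 748.

748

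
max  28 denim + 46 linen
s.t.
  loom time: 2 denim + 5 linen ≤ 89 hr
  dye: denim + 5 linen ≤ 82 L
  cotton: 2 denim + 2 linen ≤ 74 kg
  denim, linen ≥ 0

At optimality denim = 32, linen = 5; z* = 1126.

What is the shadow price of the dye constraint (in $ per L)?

Binding: loom time and cotton. Non-binding: dye (25 unused).
Slack constraints have shadow price 0 (complementary slackness).
From A_Bᵀ y = c: 2·y_loom time + 2·y_cotton = 28; 5·y_loom time + 2·y_cotton = 46.
Solving: y_loom time = 6, y_cotton = 8.
Shadow price of dye = 0.

0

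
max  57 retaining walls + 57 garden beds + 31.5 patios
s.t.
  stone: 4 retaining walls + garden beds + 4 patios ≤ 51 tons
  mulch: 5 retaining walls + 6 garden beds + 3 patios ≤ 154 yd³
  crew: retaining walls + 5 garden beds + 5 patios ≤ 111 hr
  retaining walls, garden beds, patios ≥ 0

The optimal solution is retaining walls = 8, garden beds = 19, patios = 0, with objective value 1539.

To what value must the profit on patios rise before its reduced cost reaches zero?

39

Binding: stone and mulch. Non-binding: crew (8 unused).
Since crew is not tight, its dual is 0.
Dual feasibility on the basic columns requires 4·y_stone + 5·y_mulch = 57, 1·y_stone + 6·y_mulch = 57.
→ y_stone = 3 and y_mulch = 9.
patios enters the basis when its profit ≥ yᵀa₃ = 3·4 + 9·3 = 39.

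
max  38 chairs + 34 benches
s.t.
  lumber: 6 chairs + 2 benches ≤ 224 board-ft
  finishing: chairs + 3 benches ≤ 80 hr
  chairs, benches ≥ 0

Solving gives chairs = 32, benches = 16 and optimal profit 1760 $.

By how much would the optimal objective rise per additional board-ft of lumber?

Check each constraint at x*: lumber 224/224 (tight); finishing 80/80 (tight).
Dual feasibility on the basic columns requires 6·y_lumber + 1·y_finishing = 38, 2·y_lumber + 3·y_finishing = 34.
→ y_lumber = 5 and y_finishing = 8.
Shadow price of lumber = 5.

5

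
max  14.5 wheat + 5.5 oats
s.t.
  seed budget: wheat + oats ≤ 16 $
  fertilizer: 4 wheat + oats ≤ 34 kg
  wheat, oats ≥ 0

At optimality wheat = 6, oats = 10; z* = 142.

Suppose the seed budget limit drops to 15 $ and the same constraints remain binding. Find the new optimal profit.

139.5

Both seed budget and fertilizer are binding at x*.
Dual feasibility on the basic columns requires 1·y_seed budget + 4·y_fertilizer = 14.5, 1·y_seed budget + 1·y_fertilizer = 5.5.
Solving: y_seed budget = 2.5, y_fertilizer = 3.
Δz = y_seed budget·Δb = 2.5 × (-1) = -2.5, so new z* = 142 − 2.5 = 139.5.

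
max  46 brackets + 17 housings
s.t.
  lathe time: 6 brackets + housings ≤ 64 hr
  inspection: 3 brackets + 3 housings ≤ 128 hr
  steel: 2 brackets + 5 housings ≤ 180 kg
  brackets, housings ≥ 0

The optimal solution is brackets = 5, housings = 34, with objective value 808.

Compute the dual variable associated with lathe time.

7

Check each constraint at x*: lathe time 64/64 (tight); inspection 117/128 (slack 11); steel 180/180 (tight).
Since inspection is not tight, its dual is 0.
Dual feasibility on the basic columns requires 6·y_lathe time + 2·y_steel = 46, 1·y_lathe time + 5·y_steel = 17.
This yields shadow prices y_lathe time = 7, y_steel = 2.
Shadow price of lathe time = 7.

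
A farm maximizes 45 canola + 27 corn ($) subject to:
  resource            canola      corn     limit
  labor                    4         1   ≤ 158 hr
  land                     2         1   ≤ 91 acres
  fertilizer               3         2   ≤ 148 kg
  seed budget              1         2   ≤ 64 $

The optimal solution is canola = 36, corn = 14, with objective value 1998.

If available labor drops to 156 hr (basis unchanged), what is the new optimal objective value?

At the optimum: labor uses 158 of 158 (binding); land uses 86 of 91 (slack = 5); fertilizer uses 136 of 148 (slack = 12); seed budget uses 64 of 64 (binding).
By complementary slackness, y = 0 for the non-binding constraints.
From A_Bᵀ y = c: 4·y_labor + 1·y_seed budget = 45; 1·y_labor + 2·y_seed budget = 27.
→ y_labor = 9 and y_seed budget = 9.
Δz = y_labor·Δb = 9 × (-2) = -18, so new z* = 1998 − 18 = 1980.

1980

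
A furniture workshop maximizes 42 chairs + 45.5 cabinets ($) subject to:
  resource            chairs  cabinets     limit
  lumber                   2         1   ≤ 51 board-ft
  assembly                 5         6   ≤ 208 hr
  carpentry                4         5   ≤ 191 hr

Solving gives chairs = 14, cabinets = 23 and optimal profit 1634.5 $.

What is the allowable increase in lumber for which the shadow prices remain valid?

32.2

Binding constraints: lumber, assembly. The basis is B = [[2,1],[5,6]] with det 7.
Per unit increase in lumber, x* moves by d = (0.8571, -0.7143).
The basis stays optimal until cabinets reaches 0; allowable increase = 32.2 board-ft.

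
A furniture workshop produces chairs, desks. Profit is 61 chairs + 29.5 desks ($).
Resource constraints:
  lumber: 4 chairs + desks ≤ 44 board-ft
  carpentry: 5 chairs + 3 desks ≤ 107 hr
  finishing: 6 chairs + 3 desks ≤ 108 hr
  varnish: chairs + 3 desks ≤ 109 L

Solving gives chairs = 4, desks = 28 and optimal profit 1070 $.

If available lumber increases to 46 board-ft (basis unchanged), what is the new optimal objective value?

1072

Check each constraint at x*: lumber 44/44 (tight); carpentry 104/107 (slack 3); finishing 108/108 (tight); varnish 88/109 (slack 21).
Slack constraints have shadow price 0 (complementary slackness).
The binding rows give the dual system: 4·y_lumber + 6·y_finishing = 61 and 1·y_lumber + 3·y_finishing = 29.5.
This yields shadow prices y_lumber = 1, y_finishing = 9.5.
Δz = y_lumber·Δb = 1 × (2) = 2, so new z* = 1070 + 2 = 1072.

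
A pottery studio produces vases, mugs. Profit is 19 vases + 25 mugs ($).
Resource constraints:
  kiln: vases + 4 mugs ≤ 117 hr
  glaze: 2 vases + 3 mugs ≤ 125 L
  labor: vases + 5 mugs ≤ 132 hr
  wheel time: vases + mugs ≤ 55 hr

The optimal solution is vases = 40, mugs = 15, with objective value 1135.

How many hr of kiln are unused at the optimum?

17

kiln used = 1·40 + 4·15 = 100; slack = 117 − 100 = 17.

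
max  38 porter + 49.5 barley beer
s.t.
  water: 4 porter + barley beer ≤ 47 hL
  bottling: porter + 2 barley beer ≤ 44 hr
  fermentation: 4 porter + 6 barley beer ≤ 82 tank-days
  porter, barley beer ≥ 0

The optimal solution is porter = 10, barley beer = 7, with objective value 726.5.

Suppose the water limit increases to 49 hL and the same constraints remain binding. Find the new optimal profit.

729.5

At the optimum: water uses 47 of 47 (binding); bottling uses 24 of 44 (slack = 20); fermentation uses 82 of 82 (binding).
Since bottling is not tight, its dual is 0.
From A_Bᵀ y = c: 4·y_water + 4·y_fermentation = 38; 1·y_water + 6·y_fermentation = 49.5.
→ y_water = 1.5 and y_fermentation = 8.
Δz = y_water·Δb = 1.5 × (2) = 3, so new z* = 726.5 + 3 = 729.5.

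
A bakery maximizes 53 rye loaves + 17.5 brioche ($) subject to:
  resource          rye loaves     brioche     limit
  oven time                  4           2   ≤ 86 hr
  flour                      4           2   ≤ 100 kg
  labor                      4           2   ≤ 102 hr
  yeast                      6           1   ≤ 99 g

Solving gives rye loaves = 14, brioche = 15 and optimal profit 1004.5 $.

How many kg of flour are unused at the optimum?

14

flour used = 4·14 + 2·15 = 86; slack = 100 − 86 = 14.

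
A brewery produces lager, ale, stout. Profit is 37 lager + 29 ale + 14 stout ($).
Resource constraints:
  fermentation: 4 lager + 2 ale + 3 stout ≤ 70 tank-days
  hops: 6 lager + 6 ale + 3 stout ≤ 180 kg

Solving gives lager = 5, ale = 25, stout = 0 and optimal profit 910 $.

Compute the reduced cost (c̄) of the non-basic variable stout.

-8.5

Check each constraint at x*: fermentation 70/70 (tight); hops 180/180 (tight).
The binding rows give the dual system: 4·y_fermentation + 6·y_hops = 37 and 2·y_fermentation + 6·y_hops = 29.
→ y_fermentation = 4 and y_hops = 3.5.
Reduced cost of stout: c₃ − yᵀa₃ = 14 − (4·3 + 3.5·3) = 14 − 22.5 = -8.5.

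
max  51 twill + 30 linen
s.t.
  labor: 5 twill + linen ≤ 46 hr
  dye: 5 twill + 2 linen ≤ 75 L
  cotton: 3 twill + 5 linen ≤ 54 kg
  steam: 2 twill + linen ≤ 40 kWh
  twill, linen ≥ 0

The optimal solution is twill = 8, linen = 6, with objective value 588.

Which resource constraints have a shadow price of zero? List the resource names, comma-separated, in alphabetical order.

dye, steam

labor: 46/46 (binding)
dye: 52/75 (slack 23)
cotton: 54/54 (binding)
steam: 22/40 (slack 18)
By complementary slackness, a constraint with positive slack has shadow price 0 → dye, steam.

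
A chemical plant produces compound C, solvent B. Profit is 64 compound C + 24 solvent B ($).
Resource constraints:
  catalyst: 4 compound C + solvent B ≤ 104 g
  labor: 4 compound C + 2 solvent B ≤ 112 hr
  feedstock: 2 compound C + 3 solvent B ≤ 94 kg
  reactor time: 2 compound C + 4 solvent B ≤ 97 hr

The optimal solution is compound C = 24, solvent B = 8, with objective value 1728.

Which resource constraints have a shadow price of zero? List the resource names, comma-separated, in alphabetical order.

feedstock, reactor time

catalyst: 104/104 (binding)
labor: 112/112 (binding)
feedstock: 72/94 (slack 22)
reactor time: 80/97 (slack 17)
By complementary slackness, a constraint with positive slack has shadow price 0 → feedstock, reactor time.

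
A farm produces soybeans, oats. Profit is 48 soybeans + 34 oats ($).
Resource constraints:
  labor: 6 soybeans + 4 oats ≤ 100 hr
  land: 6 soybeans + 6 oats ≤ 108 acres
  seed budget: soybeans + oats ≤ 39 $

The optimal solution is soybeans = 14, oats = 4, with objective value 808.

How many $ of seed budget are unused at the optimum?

seed budget used = 1·14 + 1·4 = 18; slack = 39 − 18 = 21.

21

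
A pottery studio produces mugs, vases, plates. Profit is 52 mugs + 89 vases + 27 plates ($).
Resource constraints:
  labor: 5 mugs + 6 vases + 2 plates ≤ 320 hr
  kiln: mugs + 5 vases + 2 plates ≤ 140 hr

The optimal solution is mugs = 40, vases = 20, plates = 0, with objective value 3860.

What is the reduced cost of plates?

Both labor and kiln are binding at x*.
The binding rows give the dual system: 5·y_labor + 1·y_kiln = 52 and 6·y_labor + 5·y_kiln = 89.
Solving: y_labor = 9, y_kiln = 7.
Reduced cost of plates: c₃ − yᵀa₃ = 27 − (9·2 + 7·2) = 27 − 32 = -5.

-5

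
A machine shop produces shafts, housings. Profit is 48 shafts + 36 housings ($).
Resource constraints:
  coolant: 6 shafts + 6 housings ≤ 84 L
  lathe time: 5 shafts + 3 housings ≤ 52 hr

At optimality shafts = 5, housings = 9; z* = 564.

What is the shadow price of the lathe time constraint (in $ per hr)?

Both coolant and lathe time are binding at x*.
From A_Bᵀ y = c: 6·y_coolant + 5·y_lathe time = 48; 6·y_coolant + 3·y_lathe time = 36.
Solving: y_coolant = 3, y_lathe time = 6.
Shadow price of lathe time = 6.

6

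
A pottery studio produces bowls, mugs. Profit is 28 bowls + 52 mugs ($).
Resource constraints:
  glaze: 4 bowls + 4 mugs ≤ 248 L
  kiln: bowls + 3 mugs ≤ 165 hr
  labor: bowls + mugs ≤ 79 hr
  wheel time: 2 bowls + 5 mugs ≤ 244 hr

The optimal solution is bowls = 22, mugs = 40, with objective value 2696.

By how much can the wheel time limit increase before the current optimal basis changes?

34.5

Binding constraints: glaze, wheel time. The basis is B = [[4,4],[2,5]] with det 12.
Per unit increase in wheel time, x* moves by d = (-0.3333, 0.3333).
The basis stays optimal until kiln becomes binding; allowable increase = 34.5 hr.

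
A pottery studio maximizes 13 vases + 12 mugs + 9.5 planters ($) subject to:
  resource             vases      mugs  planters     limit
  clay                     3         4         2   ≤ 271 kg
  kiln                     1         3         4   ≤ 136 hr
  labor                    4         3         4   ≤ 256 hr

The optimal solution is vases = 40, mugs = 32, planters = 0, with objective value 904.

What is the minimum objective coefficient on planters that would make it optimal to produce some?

16

Check each constraint at x*: clay 248/271 (slack 23); kiln 136/136 (tight); labor 256/256 (tight).
Since clay is not tight, its dual is 0.
Dual feasibility on the basic columns requires 1·y_kiln + 4·y_labor = 13, 3·y_kiln + 3·y_labor = 12.
This yields shadow prices y_kiln = 1, y_labor = 3.
planters enters the basis when its profit ≥ yᵀa₃ = 1·4 + 3·4 = 16.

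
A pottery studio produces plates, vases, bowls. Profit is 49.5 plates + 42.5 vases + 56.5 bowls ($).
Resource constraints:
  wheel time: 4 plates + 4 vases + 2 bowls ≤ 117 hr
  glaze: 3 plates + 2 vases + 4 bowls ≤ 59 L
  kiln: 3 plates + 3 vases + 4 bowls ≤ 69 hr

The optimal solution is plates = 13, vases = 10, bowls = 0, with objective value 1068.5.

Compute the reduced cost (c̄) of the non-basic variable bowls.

-9.5

Binding: glaze and kiln. Non-binding: wheel time (25 unused).
By complementary slackness, y = 0 for the non-binding constraint.
From A_Bᵀ y = c: 3·y_glaze + 3·y_kiln = 49.5; 2·y_glaze + 3·y_kiln = 42.5.
This yields shadow prices y_glaze = 7, y_kiln = 9.5.
Reduced cost of bowls: c₃ − yᵀa₃ = 56.5 − (7·4 + 9.5·4) = 56.5 − 66 = -9.5.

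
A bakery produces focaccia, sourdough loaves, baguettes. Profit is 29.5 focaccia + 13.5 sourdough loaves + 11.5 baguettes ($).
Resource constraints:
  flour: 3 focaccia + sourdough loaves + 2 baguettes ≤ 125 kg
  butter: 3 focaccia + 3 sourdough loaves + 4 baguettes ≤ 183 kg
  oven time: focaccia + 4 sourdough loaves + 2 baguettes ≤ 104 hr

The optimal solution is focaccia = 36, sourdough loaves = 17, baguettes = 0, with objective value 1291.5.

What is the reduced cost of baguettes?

-9.5

Check each constraint at x*: flour 125/125 (tight); butter 159/183 (slack 24); oven time 104/104 (tight).
Since butter is not tight, its dual is 0.
The binding rows give the dual system: 3·y_flour + 1·y_oven time = 29.5 and 1·y_flour + 4·y_oven time = 13.5.
This yields shadow prices y_flour = 9.5, y_oven time = 1.
Reduced cost of baguettes: c₃ − yᵀa₃ = 11.5 − (9.5·2 + 1·2) = 11.5 − 21 = -9.5.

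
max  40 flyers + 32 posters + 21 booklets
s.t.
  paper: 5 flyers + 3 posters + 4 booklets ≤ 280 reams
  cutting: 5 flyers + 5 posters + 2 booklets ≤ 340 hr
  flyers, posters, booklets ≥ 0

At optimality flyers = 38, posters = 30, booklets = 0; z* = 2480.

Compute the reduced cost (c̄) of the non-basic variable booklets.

Check each constraint at x*: paper 280/280 (tight); cutting 340/340 (tight).
Dual feasibility on the basic columns requires 5·y_paper + 5·y_cutting = 40, 3·y_paper + 5·y_cutting = 32.
→ y_paper = 4 and y_cutting = 4.
Reduced cost of booklets: c₃ − yᵀa₃ = 21 − (4·4 + 4·2) = 21 − 24 = -3.

-3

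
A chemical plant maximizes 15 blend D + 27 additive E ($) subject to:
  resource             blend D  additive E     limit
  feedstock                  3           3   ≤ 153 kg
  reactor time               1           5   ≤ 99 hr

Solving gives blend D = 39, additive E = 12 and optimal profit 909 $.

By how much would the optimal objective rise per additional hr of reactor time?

Check each constraint at x*: feedstock 153/153 (tight); reactor time 99/99 (tight).
From A_Bᵀ y = c: 3·y_feedstock + 1·y_reactor time = 15; 3·y_feedstock + 5·y_reactor time = 27.
Solving: y_feedstock = 4, y_reactor time = 3.
Shadow price of reactor time = 3.

3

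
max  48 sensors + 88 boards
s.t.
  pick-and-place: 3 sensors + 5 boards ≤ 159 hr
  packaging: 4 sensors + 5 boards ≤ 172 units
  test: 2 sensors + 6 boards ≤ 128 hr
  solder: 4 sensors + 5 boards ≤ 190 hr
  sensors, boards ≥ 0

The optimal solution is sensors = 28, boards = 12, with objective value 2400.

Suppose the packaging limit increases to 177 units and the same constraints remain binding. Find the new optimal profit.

2440

Binding: packaging and test. Non-binding: pick-and-place (15 unused), solder (18 unused).
Slack constraints have shadow price 0 (complementary slackness).
From A_Bᵀ y = c: 4·y_packaging + 2·y_test = 48; 5·y_packaging + 6·y_test = 88.
This yields shadow prices y_packaging = 8, y_test = 8.
Δz = y_packaging·Δb = 8 × (5) = 40, so new z* = 2400 + 40 = 2440.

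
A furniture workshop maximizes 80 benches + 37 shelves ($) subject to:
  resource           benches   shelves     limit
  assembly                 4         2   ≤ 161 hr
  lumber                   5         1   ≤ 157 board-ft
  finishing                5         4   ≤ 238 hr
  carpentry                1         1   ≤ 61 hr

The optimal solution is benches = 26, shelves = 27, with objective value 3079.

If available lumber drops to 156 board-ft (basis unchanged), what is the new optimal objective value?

3070

Check each constraint at x*: assembly 158/161 (slack 3); lumber 157/157 (tight); finishing 238/238 (tight); carpentry 53/61 (slack 8).
By complementary slackness, y = 0 for the non-binding constraints.
Dual feasibility on the basic columns requires 5·y_lumber + 5·y_finishing = 80, 1·y_lumber + 4·y_finishing = 37.
→ y_lumber = 9 and y_finishing = 7.
Δz = y_lumber·Δb = 9 × (-1) = -9, so new z* = 3079 − 9 = 3070.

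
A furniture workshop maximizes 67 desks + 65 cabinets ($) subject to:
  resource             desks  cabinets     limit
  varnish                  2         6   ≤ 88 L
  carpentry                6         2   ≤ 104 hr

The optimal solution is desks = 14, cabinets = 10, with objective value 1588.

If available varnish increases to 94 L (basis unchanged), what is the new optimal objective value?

1636

At the optimum: varnish uses 88 of 88 (binding); carpentry uses 104 of 104 (binding).
The binding rows give the dual system: 2·y_varnish + 6·y_carpentry = 67 and 6·y_varnish + 2·y_carpentry = 65.
Solving: y_varnish = 8, y_carpentry = 8.5.
Δz = y_varnish·Δb = 8 × (6) = 48, so new z* = 1588 + 48 = 1636.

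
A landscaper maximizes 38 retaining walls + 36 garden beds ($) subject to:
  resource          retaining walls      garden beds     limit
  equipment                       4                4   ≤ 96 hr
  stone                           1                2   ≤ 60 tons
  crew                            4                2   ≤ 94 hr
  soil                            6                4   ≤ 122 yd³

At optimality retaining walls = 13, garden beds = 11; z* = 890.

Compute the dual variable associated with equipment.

8

Binding: equipment and soil. Non-binding: stone (25 unused), crew (20 unused).
By complementary slackness, y = 0 for the non-binding constraints.
Dual feasibility on the basic columns requires 4·y_equipment + 6·y_soil = 38, 4·y_equipment + 4·y_soil = 36.
→ y_equipment = 8 and y_soil = 1.
Shadow price of equipment = 8.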